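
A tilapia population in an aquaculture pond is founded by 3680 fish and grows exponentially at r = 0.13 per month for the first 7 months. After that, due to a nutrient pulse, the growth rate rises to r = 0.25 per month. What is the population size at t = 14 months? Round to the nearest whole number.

52610 fish

Phase 1: N(7) = 3680·e^(0.13×7) = 3680·e^0.91 = 9142.31.
Phase 2 runs for 14 − 7 = 7 months at r = 0.25.
N(14) = 9142.31·e^(0.25×7) = 9142.31·e^1.75 = 52610.3.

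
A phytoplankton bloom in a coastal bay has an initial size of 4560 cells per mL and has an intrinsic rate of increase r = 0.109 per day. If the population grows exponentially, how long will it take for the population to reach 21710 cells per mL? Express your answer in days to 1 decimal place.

14.3 days

Set N₀·e^(rt) = 21710: e^(0.109·t) = 21710/4560 = 4.761.
0.109·t = ln(4.761) = 1.5605, so t = 1.5605/0.109 = 14.316.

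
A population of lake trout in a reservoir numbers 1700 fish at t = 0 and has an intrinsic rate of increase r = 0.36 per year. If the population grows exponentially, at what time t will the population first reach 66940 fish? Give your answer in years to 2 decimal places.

Set N₀·e^(rt) = 66940: e^(0.36·t) = 66940/1700 = 39.376.
0.36·t = ln(39.376) = 3.6732, so t = 3.6732/0.36 = 10.203.

10.20 years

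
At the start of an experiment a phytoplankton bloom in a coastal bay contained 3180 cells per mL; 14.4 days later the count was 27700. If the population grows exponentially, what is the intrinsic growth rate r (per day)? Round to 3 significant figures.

From N(t) = N₀·e^(rt): e^(r·14.4) = 27700/3180 = 8.7107.
r·14.4 = ln(8.7107) = 2.1646, so r = 2.1646/14.4 = 0.15032.

0.150 per day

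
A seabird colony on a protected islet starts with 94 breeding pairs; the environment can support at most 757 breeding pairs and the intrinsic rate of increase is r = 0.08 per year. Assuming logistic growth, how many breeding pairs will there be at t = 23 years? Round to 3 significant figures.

357 breeding pairs

A = (K − N₀)/N₀ = (757 − 94)/94 = 7.0532.
N(t) = K/(1 + A·e^(−rt)) = 757/(1 + 7.0532×e^(−0.08×23)).
e^(−1.84) = 0.15882; denominator = 1 + 7.0532×0.15882 = 2.1202.
N = 757/2.1202 = 357.047.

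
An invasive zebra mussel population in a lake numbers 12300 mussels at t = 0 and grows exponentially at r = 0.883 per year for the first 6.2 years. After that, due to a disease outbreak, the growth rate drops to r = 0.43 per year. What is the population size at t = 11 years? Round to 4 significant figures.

23110000 mussels

Phase 1: N(6.2) = 12300·e^(0.883×6.2) = 12300·e^5.475 = 2.934227×10^6.
Phase 2 runs for 11 − 6.2 = 4.8 years at r = 0.43.
N(11) = 2.934227×10^6·e^(0.43×4.8) = 2.934227×10^6·e^2.064 = 2.311413×10^7.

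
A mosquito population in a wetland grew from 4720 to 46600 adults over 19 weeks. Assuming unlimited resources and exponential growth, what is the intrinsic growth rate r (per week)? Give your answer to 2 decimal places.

0.12 per week

From N(t) = N₀·e^(rt): e^(r·19) = 46600/4720 = 9.8729.
r·19 = ln(9.8729) = 2.2898, so r = 2.2898/19 = 0.12052.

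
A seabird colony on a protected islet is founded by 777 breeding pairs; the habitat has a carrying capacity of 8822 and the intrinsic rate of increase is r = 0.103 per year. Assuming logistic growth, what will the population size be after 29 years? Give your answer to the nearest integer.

A = (K − N₀)/N₀ = (8822 − 777)/777 = 10.354.
N(t) = K/(1 + A·e^(−rt)) = 8822/(1 + 10.354×e^(−0.103×29)).
e^(−2.987) = 0.050439; denominator = 1 + 10.354×0.050439 = 1.5222.
N = 8822/1.5222 = 5795.42.

5795 breeding pairs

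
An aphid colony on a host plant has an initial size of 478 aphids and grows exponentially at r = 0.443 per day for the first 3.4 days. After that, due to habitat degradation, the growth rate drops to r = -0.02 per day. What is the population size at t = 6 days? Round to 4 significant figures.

2046 aphids

Phase 1: N(3.4) = 478·e^(0.443×3.4) = 478·e^1.506 = 2155.57.
Phase 2 runs for 6 − 3.4 = 2.6 days at r = -0.02.
N(6) = 2155.57·e^(-0.02×2.6) = 2155.57·e^-0.052 = 2046.35.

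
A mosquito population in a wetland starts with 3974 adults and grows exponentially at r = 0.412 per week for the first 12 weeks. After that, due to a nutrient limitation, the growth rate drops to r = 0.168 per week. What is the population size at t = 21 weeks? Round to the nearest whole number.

Phase 1: N(12) = 3974·e^(0.412×12) = 3974·e^4.944 = 557673.
Phase 2 runs for 21 − 12 = 9 weeks at r = 0.168.
N(21) = 557673·e^(0.168×9) = 557673·e^1.512 = 2.52949×10^6.

2529490 adults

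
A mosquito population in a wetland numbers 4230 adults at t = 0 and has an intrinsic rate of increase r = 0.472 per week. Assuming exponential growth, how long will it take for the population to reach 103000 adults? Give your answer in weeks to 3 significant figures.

Set N₀·e^(rt) = 103000: e^(0.472·t) = 103000/4230 = 24.35.
0.472·t = ln(24.35) = 3.1925, so t = 3.1925/0.472 = 6.7638.

6.76 weeks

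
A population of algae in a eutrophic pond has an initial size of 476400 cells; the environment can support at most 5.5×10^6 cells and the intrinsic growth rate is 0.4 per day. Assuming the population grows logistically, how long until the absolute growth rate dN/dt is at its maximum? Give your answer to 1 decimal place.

Logistic growth is fastest at N = K/2 = 2.75×10^6.
A = (K − N₀)/N₀ = 10.545. Set K/(1 + A·e^(−rt)) = K/2 → A·e^(−rt) = 1.
e^(−0.4t) = 1/10.545 = 0.0948324, so t = ln(10.545)/0.4 = 2.3556/0.4 = 5.8891.

5.9 days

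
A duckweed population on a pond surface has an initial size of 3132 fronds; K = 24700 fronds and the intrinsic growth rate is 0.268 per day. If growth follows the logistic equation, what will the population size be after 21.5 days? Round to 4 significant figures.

24180 fronds

A = (K − N₀)/N₀ = (24700 − 3132)/3132 = 6.8863.
N(t) = K/(1 + A·e^(−rt)) = 24700/(1 + 6.8863×e^(−0.268×21.5)).
e^(−5.762) = 0.0031448; denominator = 1 + 6.8863×0.0031448 = 1.0217.
N = 24700/1.0217 = 24176.4.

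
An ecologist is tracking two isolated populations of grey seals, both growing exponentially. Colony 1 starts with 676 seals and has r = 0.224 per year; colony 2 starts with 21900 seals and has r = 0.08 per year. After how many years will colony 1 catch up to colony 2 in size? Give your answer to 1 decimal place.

Set 676·e^(0.224t) = 21900·e^(0.08t).
e^((0.224 − 0.08)t) = 21900/676 → e^(0.144·t) = 32.396.
0.144·t = ln(32.396) = 3.478, so t = 3.478/0.144 = 24.153.

24.2 years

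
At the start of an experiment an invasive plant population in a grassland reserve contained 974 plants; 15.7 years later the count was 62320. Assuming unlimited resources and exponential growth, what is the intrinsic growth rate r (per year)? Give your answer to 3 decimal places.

0.265 per year

From N(t) = N₀·e^(rt): e^(r·15.7) = 62320/974 = 63.984.
r·15.7 = ln(63.984) = 4.1586, so r = 4.1586/15.7 = 0.26488.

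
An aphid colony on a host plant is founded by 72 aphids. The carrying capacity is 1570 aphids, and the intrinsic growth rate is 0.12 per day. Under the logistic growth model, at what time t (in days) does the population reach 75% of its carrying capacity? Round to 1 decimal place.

A = (K − N₀)/N₀ = (1570 − 72)/72 = 20.806.
Solve 1570/(1 + 20.806·e^(−0.12t)) = 1177.5: 1 + 20.806·e^(−0.12t) = 1.3333, so e^(−0.12t) = 0.0160214.
−0.12·t = ln(0.0160214) = -4.1338, so t = 4.1338/0.12 = 34.449.

34.4 days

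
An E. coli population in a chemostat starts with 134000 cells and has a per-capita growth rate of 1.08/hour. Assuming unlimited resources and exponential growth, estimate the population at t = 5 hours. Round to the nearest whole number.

29668460 cells

N(t) = N₀·e^(rt) = 134000 × e^(1.08×5) = 134000 × e^5.4.
e^5.4 ≈ 221.41, so N ≈ 134000 × 221.41 = 2.966846×10^7.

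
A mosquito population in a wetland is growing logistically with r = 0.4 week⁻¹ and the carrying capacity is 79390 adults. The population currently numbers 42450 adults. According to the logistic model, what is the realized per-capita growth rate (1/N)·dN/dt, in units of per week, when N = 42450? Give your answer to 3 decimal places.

(1/N)·dN/dt = r(1 − N/K) = 0.4 × (1 − 42450/79390).
= 0.4 × 0.4653 = 0.18612.

0.186 per week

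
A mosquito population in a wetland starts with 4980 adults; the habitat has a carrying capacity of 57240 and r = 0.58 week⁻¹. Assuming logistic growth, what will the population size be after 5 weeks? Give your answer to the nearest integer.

36287 adults

A = (K − N₀)/N₀ = (57240 − 4980)/4980 = 10.494.
N(t) = K/(1 + A·e^(−rt)) = 57240/(1 + 10.494×e^(−0.58×5)).
e^(−2.9) = 0.055023; denominator = 1 + 10.494×0.055023 = 1.5774.
N = 57240/1.5774 = 36287.3.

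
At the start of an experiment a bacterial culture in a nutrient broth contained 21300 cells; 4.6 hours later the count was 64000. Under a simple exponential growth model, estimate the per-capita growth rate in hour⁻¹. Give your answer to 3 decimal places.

From N(t) = N₀·e^(rt): e^(r·4.6) = 64000/21300 = 3.0047.
r·4.6 = ln(3.0047) = 1.1002, so r = 1.1002/4.6 = 0.23917.

0.239 per hour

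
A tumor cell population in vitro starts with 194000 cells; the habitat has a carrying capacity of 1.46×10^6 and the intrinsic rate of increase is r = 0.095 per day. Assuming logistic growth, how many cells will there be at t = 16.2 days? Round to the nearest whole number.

A = (K − N₀)/N₀ = (1.46×10^6 − 194000)/194000 = 6.5258.
N(t) = K/(1 + A·e^(−rt)) = 1.46×10^6/(1 + 6.5258×e^(−0.095×16.2)).
e^(−1.539) = 0.2146; denominator = 1 + 6.5258×0.2146 = 2.4004.
N = 1.46×10^6/2.4004 = 608231.

608231 cells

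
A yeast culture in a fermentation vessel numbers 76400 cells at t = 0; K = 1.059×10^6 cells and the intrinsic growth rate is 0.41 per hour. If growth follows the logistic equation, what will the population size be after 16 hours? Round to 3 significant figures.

1040000 cells

A = (K − N₀)/N₀ = (1.059×10^6 − 76400)/76400 = 12.861.
N(t) = K/(1 + A·e^(−rt)) = 1.059×10^6/(1 + 12.861×e^(−0.41×16)).
e^(−6.56) = 0.0014159; denominator = 1 + 12.861×0.0014159 = 1.0182.
N = 1.059×10^6/1.0182 = 1.04006×10^6.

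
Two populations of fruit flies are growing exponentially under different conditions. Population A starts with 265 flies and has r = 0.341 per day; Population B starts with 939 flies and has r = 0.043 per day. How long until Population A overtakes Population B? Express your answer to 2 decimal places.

Set 265·e^(0.341t) = 939·e^(0.043t).
e^((0.341 − 0.043)t) = 939/265 → e^(0.298·t) = 3.5434.
0.298·t = ln(3.5434) = 1.2651, so t = 1.2651/0.298 = 4.2453.

4.25 days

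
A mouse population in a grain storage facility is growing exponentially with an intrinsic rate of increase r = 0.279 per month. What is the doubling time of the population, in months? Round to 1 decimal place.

Doubling time t_d = ln(2)/r = 0.6931/0.279 = 2.4844.

2.5 months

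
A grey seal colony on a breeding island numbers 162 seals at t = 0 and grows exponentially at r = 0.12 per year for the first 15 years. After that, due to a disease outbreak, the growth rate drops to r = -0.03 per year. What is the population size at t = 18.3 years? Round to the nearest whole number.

Phase 1: N(15) = 162·e^(0.12×15) = 162·e^1.8 = 980.043.
Phase 2 runs for 18.3 − 15 = 3.3 years at r = -0.03.
N(18.3) = 980.043·e^(-0.03×3.3) = 980.043·e^-0.099 = 887.667.

888 seals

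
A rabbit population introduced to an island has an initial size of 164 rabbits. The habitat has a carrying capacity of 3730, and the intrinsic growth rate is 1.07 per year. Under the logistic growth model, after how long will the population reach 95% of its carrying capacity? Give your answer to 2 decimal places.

5.63 years

A = (K − N₀)/N₀ = (3730 − 164)/164 = 21.744.
Solve 3730/(1 + 21.744·e^(−1.07t)) = 3543.5: 1 + 21.744·e^(−1.07t) = 1.0526, so e^(−1.07t) = 0.00242052.
−1.07·t = ln(0.00242052) = -6.0238, so t = 6.0238/1.07 = 5.6297.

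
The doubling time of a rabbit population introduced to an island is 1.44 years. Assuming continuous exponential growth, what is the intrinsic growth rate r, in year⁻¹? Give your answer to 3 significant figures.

r = ln(2)/t_d = 0.6931/1.44 = 0.48135.

0.481 per year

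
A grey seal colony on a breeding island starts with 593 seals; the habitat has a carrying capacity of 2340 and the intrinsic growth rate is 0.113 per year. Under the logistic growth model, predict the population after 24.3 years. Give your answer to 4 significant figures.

A = (K − N₀)/N₀ = (2340 − 593)/593 = 2.946.
N(t) = K/(1 + A·e^(−rt)) = 2340/(1 + 2.946×e^(−0.113×24.3)).
e^(−2.746) = 0.064191; denominator = 1 + 2.946×0.064191 = 1.1891.
N = 2340/1.1891 = 1967.86.

1968 seals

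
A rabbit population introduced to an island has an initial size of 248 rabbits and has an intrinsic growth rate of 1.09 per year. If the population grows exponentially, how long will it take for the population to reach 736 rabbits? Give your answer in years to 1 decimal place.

Set N₀·e^(rt) = 736: e^(1.09·t) = 736/248 = 2.9677.
1.09·t = ln(2.9677) = 1.0878, so t = 1.0878/1.09 = 0.99798.

1.0 years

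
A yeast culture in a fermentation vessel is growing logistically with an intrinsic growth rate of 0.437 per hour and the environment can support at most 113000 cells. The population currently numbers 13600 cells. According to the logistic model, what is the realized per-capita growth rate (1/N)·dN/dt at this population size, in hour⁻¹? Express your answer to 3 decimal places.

0.384 per hour

(1/N)·dN/dt = r(1 − N/K) = 0.437 × (1 − 13600/113000).
= 0.437 × 0.87965 = 0.38441.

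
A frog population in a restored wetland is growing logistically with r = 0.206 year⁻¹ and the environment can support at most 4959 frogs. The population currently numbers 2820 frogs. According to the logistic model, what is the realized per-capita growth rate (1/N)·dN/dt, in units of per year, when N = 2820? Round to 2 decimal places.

0.09 per year

(1/N)·dN/dt = r(1 − N/K) = 0.206 × (1 − 2820/4959).
= 0.206 × 0.43134 = 0.088855.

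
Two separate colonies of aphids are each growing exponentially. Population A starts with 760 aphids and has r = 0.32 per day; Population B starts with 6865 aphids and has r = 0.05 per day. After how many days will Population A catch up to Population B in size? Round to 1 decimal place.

8.2 days

Set 760·e^(0.32t) = 6865·e^(0.05t).
e^((0.32 − 0.05)t) = 6865/760 → e^(0.27·t) = 9.0329.
0.27·t = ln(9.0329) = 2.2009, so t = 2.2009/0.27 = 8.1514.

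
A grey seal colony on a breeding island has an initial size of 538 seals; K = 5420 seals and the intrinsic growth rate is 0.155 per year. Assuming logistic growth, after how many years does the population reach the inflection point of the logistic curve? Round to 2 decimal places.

Logistic growth is fastest at N = K/2 = 2710.
A = (K − N₀)/N₀ = 9.0743. Set K/(1 + A·e^(−rt)) = K/2 → A·e^(−rt) = 1.
e^(−0.155t) = 1/9.0743 = 0.110201, so t = ln(9.0743)/0.155 = 2.2055/0.155 = 14.229.

14.23 years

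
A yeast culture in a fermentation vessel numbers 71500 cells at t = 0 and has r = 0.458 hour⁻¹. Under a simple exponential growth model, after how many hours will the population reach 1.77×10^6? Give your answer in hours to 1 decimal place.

7.0 hours

Set N₀·e^(rt) = 1.77×10^6: e^(0.458·t) = 1.77×10^6/71500 = 24.755.
0.458·t = ln(24.755) = 3.209, so t = 3.209/0.458 = 7.0066.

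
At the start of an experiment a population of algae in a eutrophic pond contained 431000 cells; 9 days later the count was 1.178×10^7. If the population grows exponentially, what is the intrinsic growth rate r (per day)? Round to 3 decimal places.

From N(t) = N₀·e^(rt): e^(r·9) = 1.178×10^7/431000 = 27.332.
r·9 = ln(27.332) = 3.3081, so r = 3.3081/9 = 0.36756.

0.368 per day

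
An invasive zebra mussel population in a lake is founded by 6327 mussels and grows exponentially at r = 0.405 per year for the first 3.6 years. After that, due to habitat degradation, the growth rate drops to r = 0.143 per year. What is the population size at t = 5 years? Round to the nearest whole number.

Phase 1: N(3.6) = 6327·e^(0.405×3.6) = 6327·e^1.458 = 27189.4.
Phase 2 runs for 5 − 3.6 = 1.4 years at r = 0.143.
N(5) = 27189.4·e^(0.143×1.4) = 27189.4·e^0.2002 = 33215.8.

33216 mussels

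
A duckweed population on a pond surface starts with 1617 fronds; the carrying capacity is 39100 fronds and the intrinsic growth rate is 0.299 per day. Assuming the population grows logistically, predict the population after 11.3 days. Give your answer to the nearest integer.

21840 fronds

A = (K − N₀)/N₀ = (39100 − 1617)/1617 = 23.181.
N(t) = K/(1 + A·e^(−rt)) = 39100/(1 + 23.181×e^(−0.299×11.3)).
e^(−3.379) = 0.034092; denominator = 1 + 23.181×0.034092 = 1.7903.
N = 39100/1.7903 = 21840.3.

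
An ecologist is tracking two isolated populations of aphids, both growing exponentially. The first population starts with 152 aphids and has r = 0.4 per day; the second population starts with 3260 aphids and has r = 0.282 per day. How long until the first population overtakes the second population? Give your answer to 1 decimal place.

Set 152·e^(0.4t) = 3260·e^(0.282t).
e^((0.4 − 0.282)t) = 3260/152 → e^(0.118·t) = 21.447.
0.118·t = ln(21.447) = 3.0656, so t = 3.0656/0.118 = 25.98.

26.0 days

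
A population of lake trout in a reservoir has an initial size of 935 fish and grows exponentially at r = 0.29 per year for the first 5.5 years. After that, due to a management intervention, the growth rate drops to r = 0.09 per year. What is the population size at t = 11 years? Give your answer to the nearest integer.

Phase 1: N(5.5) = 935·e^(0.29×5.5) = 935·e^1.595 = 4607.99.
Phase 2 runs for 11 − 5.5 = 5.5 years at r = 0.09.
N(11) = 4607.99·e^(0.09×5.5) = 4607.99·e^0.495 = 7559.4.

7559 fish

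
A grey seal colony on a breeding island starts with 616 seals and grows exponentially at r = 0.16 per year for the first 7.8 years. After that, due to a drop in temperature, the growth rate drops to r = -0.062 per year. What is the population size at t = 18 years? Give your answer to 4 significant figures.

1140 seals

Phase 1: N(7.8) = 616·e^(0.16×7.8) = 616·e^1.248 = 2145.76.
Phase 2 runs for 18 − 7.8 = 10.2 years at r = -0.062.
N(18) = 2145.76·e^(-0.062×10.2) = 2145.76·e^-0.6324 = 1140.07.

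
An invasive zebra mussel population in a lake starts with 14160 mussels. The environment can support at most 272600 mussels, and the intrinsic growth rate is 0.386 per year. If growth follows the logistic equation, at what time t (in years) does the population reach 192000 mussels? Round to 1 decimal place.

A = (K − N₀)/N₀ = (272600 − 14160)/14160 = 18.251.
Solve 272600/(1 + 18.251·e^(−0.386t)) = 192000: 1 + 18.251·e^(−0.386t) = 1.4198, so e^(−0.386t) = 0.0230005.
−0.386·t = ln(0.0230005) = -3.7722, so t = 3.7722/0.386 = 9.7726.

9.8 years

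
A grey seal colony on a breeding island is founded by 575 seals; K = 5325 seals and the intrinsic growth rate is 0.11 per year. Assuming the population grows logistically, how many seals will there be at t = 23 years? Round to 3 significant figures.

3210 seals

A = (K − N₀)/N₀ = (5325 − 575)/575 = 8.2609.
N(t) = K/(1 + A·e^(−rt)) = 5325/(1 + 8.2609×e^(−0.11×23)).
e^(−2.53) = 0.079659; denominator = 1 + 8.2609×0.079659 = 1.6581.
N = 5325/1.6581 = 3211.6.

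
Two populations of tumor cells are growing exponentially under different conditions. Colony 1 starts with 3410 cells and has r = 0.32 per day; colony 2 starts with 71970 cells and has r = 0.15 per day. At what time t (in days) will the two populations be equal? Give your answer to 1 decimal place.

17.9 days

Set 3410·e^(0.32t) = 71970·e^(0.15t).
e^((0.32 − 0.15)t) = 71970/3410 → e^(0.17·t) = 21.106.
0.17·t = ln(21.106) = 3.0495, so t = 3.0495/0.17 = 17.938.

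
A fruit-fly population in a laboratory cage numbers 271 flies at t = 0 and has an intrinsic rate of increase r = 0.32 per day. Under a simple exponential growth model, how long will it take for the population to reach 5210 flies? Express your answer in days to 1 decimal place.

9.2 days

Set N₀·e^(rt) = 5210: e^(0.32·t) = 5210/271 = 19.225.
0.32·t = ln(19.225) = 2.9562, so t = 2.9562/0.32 = 9.2382.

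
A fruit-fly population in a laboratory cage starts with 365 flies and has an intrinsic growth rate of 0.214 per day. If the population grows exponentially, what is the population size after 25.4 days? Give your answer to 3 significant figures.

83700 flies

N(t) = N₀·e^(rt) = 365 × e^(0.214×25.4) = 365 × e^5.436.
e^5.436 ≈ 229.43, so N ≈ 365 × 229.43 = 83742.1.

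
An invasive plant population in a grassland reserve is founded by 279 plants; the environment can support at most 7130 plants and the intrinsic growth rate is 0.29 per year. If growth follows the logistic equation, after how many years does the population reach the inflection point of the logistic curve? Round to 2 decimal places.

11.04 years

Logistic growth is fastest at N = K/2 = 3565.
A = (K − N₀)/N₀ = 24.556. Set K/(1 + A·e^(−rt)) = K/2 → A·e^(−rt) = 1.
e^(−0.29t) = 1/24.556 = 0.040724, so t = ln(24.556)/0.29 = 3.2009/0.29 = 11.038.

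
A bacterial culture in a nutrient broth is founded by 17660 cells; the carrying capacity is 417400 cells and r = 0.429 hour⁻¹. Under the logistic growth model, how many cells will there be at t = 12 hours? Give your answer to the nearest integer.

368880 cells

A = (K − N₀)/N₀ = (417400 − 17660)/17660 = 22.635.
N(t) = K/(1 + A·e^(−rt)) = 417400/(1 + 22.635×e^(−0.429×12)).
e^(−5.148) = 0.005811; denominator = 1 + 22.635×0.005811 = 1.1315.
N = 417400/1.1315 = 368880.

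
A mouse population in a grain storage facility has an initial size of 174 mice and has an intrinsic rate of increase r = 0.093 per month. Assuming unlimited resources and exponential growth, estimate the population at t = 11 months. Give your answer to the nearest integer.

N(t) = N₀·e^(rt) = 174 × e^(0.093×11) = 174 × e^1.023.
e^1.023 ≈ 2.7815, so N ≈ 174 × 2.7815 = 483.986.

484 mice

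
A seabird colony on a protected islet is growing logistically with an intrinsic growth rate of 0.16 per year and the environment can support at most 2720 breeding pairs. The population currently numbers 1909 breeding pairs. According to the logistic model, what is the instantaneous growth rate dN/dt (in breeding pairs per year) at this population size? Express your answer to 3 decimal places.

91.071 breeding pairs per year

dN/dt = rN(1 − N/K) = 0.16 × 1909 × (1 − 1909/2720).
1 − 1909/2720 = 0.29816; dN/dt = 0.16 × 1909 × 0.29816 = 91.071.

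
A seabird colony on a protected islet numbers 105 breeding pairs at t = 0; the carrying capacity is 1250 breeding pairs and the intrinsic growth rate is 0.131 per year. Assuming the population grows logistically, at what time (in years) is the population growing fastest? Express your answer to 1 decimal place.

18.2 years

Logistic growth is fastest at N = K/2 = 625.
A = (K − N₀)/N₀ = 10.905. Set K/(1 + A·e^(−rt)) = K/2 → A·e^(−rt) = 1.
e^(−0.131t) = 1/10.905 = 0.0917031, so t = ln(10.905)/0.131 = 2.3892/0.131 = 18.238.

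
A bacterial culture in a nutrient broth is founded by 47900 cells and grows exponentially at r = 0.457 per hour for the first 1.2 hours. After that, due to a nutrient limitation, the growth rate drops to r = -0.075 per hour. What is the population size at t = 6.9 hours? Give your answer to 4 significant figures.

Phase 1: N(1.2) = 47900·e^(0.457×1.2) = 47900·e^0.5484 = 82890.1.
Phase 2 runs for 6.9 − 1.2 = 5.7 hours at r = -0.075.
N(6.9) = 82890.1·e^(-0.075×5.7) = 82890.1·e^-0.4275 = 54055.7.

54060 cells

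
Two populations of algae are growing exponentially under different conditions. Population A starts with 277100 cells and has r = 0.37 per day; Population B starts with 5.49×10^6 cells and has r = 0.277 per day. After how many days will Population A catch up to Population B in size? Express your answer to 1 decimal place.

Set 277100·e^(0.37t) = 5.49×10^6·e^(0.277t).
e^((0.37 − 0.277)t) = 5.49×10^6/277100 → e^(0.093·t) = 19.812.
0.093·t = ln(19.812) = 2.9863, so t = 2.9863/0.093 = 32.111.

32.1 days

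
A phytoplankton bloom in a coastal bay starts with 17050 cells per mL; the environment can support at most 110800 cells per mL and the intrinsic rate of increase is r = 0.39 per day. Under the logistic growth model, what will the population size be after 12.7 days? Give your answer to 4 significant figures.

106700 cells per mL

A = (K − N₀)/N₀ = (110800 − 17050)/17050 = 5.4985.
N(t) = K/(1 + A·e^(−rt)) = 110800/(1 + 5.4985×e^(−0.39×12.7)).
e^(−4.953) = 0.0070622; denominator = 1 + 5.4985×0.0070622 = 1.0388.
N = 110800/1.0388 = 106658.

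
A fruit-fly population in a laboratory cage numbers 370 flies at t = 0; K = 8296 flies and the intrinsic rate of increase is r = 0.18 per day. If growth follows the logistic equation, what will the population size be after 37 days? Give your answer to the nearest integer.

A = (K − N₀)/N₀ = (8296 − 370)/370 = 21.422.
N(t) = K/(1 + A·e^(−rt)) = 8296/(1 + 21.422×e^(−0.18×37)).
e^(−6.66) = 0.0012811; denominator = 1 + 21.422×0.0012811 = 1.0274.
N = 8296/1.0274 = 8074.4.

8074 flies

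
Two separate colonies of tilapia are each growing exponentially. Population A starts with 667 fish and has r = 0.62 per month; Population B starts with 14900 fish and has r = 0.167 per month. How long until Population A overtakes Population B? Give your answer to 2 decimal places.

6.86 months

Set 667·e^(0.62t) = 14900·e^(0.167t).
e^((0.62 − 0.167)t) = 14900/667 → e^(0.453·t) = 22.339.
0.453·t = ln(22.339) = 3.1063, so t = 3.1063/0.453 = 6.8572.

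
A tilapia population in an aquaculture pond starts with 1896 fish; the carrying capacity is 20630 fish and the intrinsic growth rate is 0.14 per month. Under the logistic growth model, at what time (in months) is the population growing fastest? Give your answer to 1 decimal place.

Logistic growth is fastest at N = K/2 = 10315.
A = (K − N₀)/N₀ = 9.8808. Set K/(1 + A·e^(−rt)) = K/2 → A·e^(−rt) = 1.
e^(−0.14t) = 1/9.8808 = 0.101206, so t = ln(9.8808)/0.14 = 2.2906/0.14 = 16.361.

16.4 months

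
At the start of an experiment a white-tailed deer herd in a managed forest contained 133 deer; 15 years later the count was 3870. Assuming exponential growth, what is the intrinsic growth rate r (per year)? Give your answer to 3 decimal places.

From N(t) = N₀·e^(rt): e^(r·15) = 3870/133 = 29.098.
r·15 = ln(29.098) = 3.3707, so r = 3.3707/15 = 0.22471.

0.225 per year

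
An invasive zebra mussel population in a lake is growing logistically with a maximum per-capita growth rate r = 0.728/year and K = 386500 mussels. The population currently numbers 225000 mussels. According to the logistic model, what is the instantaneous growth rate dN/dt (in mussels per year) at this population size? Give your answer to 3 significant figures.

68400 mussels per year

dN/dt = rN(1 − N/K) = 0.728 × 225000 × (1 − 225000/386500).
1 − 225000/386500 = 0.41785; dN/dt = 0.728 × 225000 × 0.41785 = 68444.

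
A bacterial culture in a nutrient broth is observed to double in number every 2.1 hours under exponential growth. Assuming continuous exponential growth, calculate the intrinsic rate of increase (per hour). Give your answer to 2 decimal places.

r = ln(2)/t_d = 0.6931/2.1 = 0.33007.

0.33 per hour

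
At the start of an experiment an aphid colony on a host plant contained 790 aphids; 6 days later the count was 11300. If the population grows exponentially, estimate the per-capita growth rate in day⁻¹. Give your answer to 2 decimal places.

0.44 per day

From N(t) = N₀·e^(rt): e^(r·6) = 11300/790 = 14.304.
r·6 = ln(14.304) = 2.6605, so r = 2.6605/6 = 0.44342.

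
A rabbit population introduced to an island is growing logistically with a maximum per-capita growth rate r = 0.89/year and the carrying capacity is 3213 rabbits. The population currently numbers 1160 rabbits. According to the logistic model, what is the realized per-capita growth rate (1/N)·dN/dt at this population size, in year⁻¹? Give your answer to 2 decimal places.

(1/N)·dN/dt = r(1 − N/K) = 0.89 × (1 − 1160/3213).
= 0.89 × 0.63897 = 0.56868.

0.57 per year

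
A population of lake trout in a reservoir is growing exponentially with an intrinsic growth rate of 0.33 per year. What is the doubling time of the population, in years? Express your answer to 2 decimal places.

Doubling time t_d = ln(2)/r = 0.6931/0.33 = 2.1004.

2.10 years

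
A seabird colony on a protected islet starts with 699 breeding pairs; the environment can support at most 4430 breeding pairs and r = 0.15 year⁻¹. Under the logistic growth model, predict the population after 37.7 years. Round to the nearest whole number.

A = (K − N₀)/N₀ = (4430 − 699)/699 = 5.3376.
N(t) = K/(1 + A·e^(−rt)) = 4430/(1 + 5.3376×e^(−0.15×37.7)).
e^(−5.655) = 0.0035; denominator = 1 + 5.3376×0.0035 = 1.0187.
N = 4430/1.0187 = 4348.76.

4349 breeding pairs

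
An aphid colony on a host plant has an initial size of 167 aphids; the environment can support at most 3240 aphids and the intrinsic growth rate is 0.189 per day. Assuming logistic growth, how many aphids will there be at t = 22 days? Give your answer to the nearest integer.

A = (K − N₀)/N₀ = (3240 − 167)/167 = 18.401.
N(t) = K/(1 + A·e^(−rt)) = 3240/(1 + 18.401×e^(−0.189×22)).
e^(−4.158) = 0.015639; denominator = 1 + 18.401×0.015639 = 1.2878.
N = 3240/1.2878 = 2515.97.

2516 aphids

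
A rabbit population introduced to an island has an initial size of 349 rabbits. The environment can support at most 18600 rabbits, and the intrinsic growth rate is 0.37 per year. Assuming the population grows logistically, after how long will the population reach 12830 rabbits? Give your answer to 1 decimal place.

A = (K − N₀)/N₀ = (18600 − 349)/349 = 52.295.
Solve 18600/(1 + 52.295·e^(−0.37t)) = 12830: 1 + 52.295·e^(−0.37t) = 1.4497, so e^(−0.37t) = 0.00859979.
−0.37·t = ln(0.00859979) = -4.756, so t = 4.756/0.37 = 12.854.

12.9 years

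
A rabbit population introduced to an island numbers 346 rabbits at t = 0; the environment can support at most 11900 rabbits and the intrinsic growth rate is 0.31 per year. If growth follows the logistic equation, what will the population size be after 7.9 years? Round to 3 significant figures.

A = (K − N₀)/N₀ = (11900 − 346)/346 = 33.393.
N(t) = K/(1 + A·e^(−rt)) = 11900/(1 + 33.393×e^(−0.31×7.9)).
e^(−2.449) = 0.08638; denominator = 1 + 33.393×0.08638 = 3.8845.
N = 11900/3.8845 = 3063.47.

3060 rabbits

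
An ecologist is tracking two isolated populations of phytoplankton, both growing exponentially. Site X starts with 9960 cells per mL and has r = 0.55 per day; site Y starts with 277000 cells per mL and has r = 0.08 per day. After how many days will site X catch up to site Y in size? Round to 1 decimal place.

Set 9960·e^(0.55t) = 277000·e^(0.08t).
e^((0.55 − 0.08)t) = 277000/9960 → e^(0.47·t) = 27.811.
0.47·t = ln(27.811) = 3.3254, so t = 3.3254/0.47 = 7.0754.

7.1 days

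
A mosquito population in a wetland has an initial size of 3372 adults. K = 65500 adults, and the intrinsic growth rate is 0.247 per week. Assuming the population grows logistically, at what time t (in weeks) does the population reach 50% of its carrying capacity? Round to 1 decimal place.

11.8 weeks

A = (K − N₀)/N₀ = (65500 − 3372)/3372 = 18.425.
Solve 65500/(1 + 18.425·e^(−0.247t)) = 32750: 1 + 18.425·e^(−0.247t) = 2, so e^(−0.247t) = 0.054275.
−0.247·t = ln(0.054275) = -2.9137, so t = 2.9137/0.247 = 11.796.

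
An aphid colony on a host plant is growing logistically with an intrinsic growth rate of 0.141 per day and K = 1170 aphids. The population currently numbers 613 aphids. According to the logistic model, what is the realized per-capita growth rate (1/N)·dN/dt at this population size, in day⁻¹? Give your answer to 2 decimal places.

(1/N)·dN/dt = r(1 − N/K) = 0.141 × (1 − 613/1170).
= 0.141 × 0.47607 = 0.067126.

0.07 per day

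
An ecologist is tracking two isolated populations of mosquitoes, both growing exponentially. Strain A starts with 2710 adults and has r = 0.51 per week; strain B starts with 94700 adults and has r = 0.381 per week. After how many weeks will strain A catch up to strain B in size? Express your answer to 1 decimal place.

Set 2710·e^(0.51t) = 94700·e^(0.381t).
e^((0.51 − 0.381)t) = 94700/2710 → e^(0.129·t) = 34.945.
0.129·t = ln(34.945) = 3.5538, so t = 3.5538/0.129 = 27.549.

27.5 weeks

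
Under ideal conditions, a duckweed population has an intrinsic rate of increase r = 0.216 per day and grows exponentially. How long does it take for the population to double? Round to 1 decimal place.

3.2 days

Doubling time t_d = ln(2)/r = 0.6931/0.216 = 3.209.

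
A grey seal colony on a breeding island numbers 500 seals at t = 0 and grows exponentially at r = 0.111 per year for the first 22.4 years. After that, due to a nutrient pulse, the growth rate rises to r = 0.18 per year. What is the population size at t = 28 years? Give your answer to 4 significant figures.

Phase 1: N(22.4) = 500·e^(0.111×22.4) = 500·e^2.486 = 6008.97.
Phase 2 runs for 28 − 22.4 = 5.6 years at r = 0.18.
N(28) = 6008.97·e^(0.18×5.6) = 6008.97·e^1.008 = 16465.3.

16470 seals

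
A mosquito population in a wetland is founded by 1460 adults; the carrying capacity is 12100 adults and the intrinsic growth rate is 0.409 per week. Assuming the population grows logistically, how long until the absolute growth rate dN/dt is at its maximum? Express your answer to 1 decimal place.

4.9 weeks

Logistic growth is fastest at N = K/2 = 6050.
A = (K − N₀)/N₀ = 7.2877. Set K/(1 + A·e^(−rt)) = K/2 → A·e^(−rt) = 1.
e^(−0.409t) = 1/7.2877 = 0.137218, so t = ln(7.2877)/0.409 = 1.9862/0.409 = 4.8562.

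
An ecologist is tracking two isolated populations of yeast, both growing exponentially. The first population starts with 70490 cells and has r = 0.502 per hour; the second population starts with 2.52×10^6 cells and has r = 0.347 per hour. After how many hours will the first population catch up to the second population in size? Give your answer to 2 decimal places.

23.07 hours

Set 70490·e^(0.502t) = 2.52×10^6·e^(0.347t).
e^((0.502 − 0.347)t) = 2.52×10^6/70490 → e^(0.155·t) = 35.75.
0.155·t = ln(35.75) = 3.5765, so t = 3.5765/0.155 = 23.074.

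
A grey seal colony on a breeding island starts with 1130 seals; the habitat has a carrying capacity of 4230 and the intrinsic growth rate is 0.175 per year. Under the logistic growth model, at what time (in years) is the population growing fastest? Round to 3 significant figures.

5.77 years

Logistic growth is fastest at N = K/2 = 2115.
A = (K − N₀)/N₀ = 2.7434. Set K/(1 + A·e^(−rt)) = K/2 → A·e^(−rt) = 1.
e^(−0.175t) = 1/2.7434 = 0.364516, so t = ln(2.7434)/0.175 = 1.0092/0.175 = 5.7668.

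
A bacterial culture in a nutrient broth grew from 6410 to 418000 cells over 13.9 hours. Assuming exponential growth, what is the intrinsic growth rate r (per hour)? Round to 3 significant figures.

0.301 per hour

From N(t) = N₀·e^(rt): e^(r·13.9) = 418000/6410 = 65.211.
r·13.9 = ln(65.211) = 4.1776, so r = 4.1776/13.9 = 0.30055.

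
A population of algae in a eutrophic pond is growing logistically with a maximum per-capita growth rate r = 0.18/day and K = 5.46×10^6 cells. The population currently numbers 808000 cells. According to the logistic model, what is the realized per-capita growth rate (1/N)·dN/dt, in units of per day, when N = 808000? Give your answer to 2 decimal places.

0.15 per day

(1/N)·dN/dt = r(1 − N/K) = 0.18 × (1 − 808000/5.46×10^6).
= 0.18 × 0.85201 = 0.15336.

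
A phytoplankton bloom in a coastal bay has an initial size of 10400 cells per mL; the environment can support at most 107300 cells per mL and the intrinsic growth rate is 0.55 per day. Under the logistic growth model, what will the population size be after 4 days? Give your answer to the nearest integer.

52795 cells per mL

A = (K − N₀)/N₀ = (107300 − 10400)/10400 = 9.3173.
N(t) = K/(1 + A·e^(−rt)) = 107300/(1 + 9.3173×e^(−0.55×4)).
e^(−2.2) = 0.1108; denominator = 1 + 9.3173×0.1108 = 2.0324.
N = 107300/2.0324 = 52795.1.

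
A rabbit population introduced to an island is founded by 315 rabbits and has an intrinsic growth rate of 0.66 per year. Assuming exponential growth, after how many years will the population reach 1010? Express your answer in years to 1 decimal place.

1.8 years

Set N₀·e^(rt) = 1010: e^(0.66·t) = 1010/315 = 3.2063.
0.66·t = ln(3.2063) = 1.1651, so t = 1.1651/0.66 = 1.7654.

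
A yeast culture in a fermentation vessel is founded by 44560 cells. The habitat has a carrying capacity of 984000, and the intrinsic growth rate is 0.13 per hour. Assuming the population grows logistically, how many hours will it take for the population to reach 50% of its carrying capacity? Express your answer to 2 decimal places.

23.45 hours

A = (K − N₀)/N₀ = (984000 − 44560)/44560 = 21.083.
Solve 984000/(1 + 21.083·e^(−0.13t)) = 492000: 1 + 21.083·e^(−0.13t) = 2, so e^(−0.13t) = 0.0474325.
−0.13·t = ln(0.0474325) = -3.0484, so t = 3.0484/0.13 = 23.45.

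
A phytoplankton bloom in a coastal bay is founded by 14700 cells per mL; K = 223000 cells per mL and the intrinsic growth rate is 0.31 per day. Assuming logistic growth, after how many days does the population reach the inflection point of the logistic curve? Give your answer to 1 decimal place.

8.6 days

Logistic growth is fastest at N = K/2 = 111500.
A = (K − N₀)/N₀ = 14.17. Set K/(1 + A·e^(−rt)) = K/2 → A·e^(−rt) = 1.
e^(−0.31t) = 1/14.17 = 0.0705713, so t = ln(14.17)/0.31 = 2.6511/0.31 = 8.552.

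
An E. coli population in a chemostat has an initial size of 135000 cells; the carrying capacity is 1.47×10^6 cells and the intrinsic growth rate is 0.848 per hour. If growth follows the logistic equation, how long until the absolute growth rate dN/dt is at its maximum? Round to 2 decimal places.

Logistic growth is fastest at N = K/2 = 735000.
A = (K − N₀)/N₀ = 9.8889. Set K/(1 + A·e^(−rt)) = K/2 → A·e^(−rt) = 1.
e^(−0.848t) = 1/9.8889 = 0.101124, so t = ln(9.8889)/0.848 = 2.2914/0.848 = 2.7021.

2.70 hours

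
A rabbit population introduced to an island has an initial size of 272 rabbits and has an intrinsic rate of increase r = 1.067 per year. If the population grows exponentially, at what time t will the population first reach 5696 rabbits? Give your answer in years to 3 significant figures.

Set N₀·e^(rt) = 5696: e^(1.067·t) = 5696/272 = 20.941.
1.067·t = ln(20.941) = 3.0417, so t = 3.0417/1.067 = 2.8507.

2.85 years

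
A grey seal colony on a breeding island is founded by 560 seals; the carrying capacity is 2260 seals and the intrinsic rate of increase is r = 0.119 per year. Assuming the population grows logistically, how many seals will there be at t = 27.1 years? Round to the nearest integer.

A = (K − N₀)/N₀ = (2260 − 560)/560 = 3.0357.
N(t) = K/(1 + A·e^(−rt)) = 2260/(1 + 3.0357×e^(−0.119×27.1)).
e^(−3.225) = 0.03976; denominator = 1 + 3.0357×0.03976 = 1.1207.
N = 2260/1.1207 = 2016.6.

2017 seals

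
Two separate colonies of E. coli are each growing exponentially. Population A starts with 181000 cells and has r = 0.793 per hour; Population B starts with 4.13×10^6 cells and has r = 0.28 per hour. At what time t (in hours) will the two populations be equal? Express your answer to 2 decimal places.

Set 181000·e^(0.793t) = 4.13×10^6·e^(0.28t).
e^((0.793 − 0.28)t) = 4.13×10^6/181000 → e^(0.513·t) = 22.818.
0.513·t = ln(22.818) = 3.1275, so t = 3.1275/0.513 = 6.0966.

6.10 hours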